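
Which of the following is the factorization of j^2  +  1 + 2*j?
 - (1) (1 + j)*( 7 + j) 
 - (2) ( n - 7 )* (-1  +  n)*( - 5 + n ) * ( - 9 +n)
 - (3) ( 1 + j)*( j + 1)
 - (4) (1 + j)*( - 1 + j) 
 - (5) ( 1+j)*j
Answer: 3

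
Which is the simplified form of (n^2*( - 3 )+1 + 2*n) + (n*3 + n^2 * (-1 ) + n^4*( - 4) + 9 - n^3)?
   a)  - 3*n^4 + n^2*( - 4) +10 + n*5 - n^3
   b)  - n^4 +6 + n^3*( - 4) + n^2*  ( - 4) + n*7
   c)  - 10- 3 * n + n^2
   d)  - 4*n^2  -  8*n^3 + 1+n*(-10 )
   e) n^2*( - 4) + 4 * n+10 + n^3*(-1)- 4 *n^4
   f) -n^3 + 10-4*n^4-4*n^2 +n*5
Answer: f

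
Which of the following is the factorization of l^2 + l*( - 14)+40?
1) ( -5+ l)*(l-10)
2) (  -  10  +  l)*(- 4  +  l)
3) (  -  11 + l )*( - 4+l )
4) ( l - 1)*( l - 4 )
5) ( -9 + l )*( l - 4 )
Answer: 2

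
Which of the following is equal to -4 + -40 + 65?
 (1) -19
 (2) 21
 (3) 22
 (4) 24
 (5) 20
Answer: 2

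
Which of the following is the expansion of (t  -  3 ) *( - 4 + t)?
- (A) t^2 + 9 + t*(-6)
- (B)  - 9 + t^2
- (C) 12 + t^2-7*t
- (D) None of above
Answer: C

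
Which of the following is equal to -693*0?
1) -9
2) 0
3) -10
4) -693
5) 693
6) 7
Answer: 2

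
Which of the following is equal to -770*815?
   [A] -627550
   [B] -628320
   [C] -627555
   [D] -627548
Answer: A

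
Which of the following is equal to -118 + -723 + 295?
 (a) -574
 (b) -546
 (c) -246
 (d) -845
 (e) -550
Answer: b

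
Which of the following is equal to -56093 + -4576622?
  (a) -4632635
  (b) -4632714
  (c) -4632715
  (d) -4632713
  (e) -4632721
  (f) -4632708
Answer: c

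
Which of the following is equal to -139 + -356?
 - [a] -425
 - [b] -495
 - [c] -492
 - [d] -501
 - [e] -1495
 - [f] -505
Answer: b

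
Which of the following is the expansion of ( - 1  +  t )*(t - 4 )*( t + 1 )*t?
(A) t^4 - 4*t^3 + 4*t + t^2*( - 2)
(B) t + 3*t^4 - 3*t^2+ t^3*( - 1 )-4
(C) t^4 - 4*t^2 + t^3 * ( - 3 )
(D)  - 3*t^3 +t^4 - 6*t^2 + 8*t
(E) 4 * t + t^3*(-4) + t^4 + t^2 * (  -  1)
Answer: E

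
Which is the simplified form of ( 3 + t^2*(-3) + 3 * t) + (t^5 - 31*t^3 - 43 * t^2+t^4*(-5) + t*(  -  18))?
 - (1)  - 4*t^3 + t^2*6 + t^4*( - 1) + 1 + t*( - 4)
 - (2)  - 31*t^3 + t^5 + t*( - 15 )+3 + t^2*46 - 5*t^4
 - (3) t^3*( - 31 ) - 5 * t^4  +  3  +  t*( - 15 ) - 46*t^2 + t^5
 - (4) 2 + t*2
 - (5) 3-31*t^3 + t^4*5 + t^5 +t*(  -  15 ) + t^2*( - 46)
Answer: 3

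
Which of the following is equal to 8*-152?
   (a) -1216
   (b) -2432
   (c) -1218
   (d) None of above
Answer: a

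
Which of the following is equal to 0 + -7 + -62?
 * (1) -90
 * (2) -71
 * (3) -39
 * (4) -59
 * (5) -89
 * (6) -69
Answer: 6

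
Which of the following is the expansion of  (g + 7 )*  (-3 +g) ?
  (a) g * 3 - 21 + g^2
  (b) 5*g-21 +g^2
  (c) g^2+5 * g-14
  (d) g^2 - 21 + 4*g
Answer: d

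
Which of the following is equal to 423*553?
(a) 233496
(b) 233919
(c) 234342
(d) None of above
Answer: b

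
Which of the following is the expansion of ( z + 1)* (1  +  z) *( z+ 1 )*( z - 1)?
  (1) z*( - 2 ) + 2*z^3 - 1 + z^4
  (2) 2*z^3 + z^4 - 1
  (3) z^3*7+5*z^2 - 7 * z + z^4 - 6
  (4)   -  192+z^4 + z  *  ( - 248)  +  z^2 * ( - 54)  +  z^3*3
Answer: 1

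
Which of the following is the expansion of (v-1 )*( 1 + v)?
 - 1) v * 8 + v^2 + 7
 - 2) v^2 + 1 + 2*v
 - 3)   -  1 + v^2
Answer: 3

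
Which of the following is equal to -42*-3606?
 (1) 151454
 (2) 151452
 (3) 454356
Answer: 2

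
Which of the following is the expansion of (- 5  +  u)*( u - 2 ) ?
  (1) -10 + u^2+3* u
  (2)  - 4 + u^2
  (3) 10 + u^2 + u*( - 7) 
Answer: 3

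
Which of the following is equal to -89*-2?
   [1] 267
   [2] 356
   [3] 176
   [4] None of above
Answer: 4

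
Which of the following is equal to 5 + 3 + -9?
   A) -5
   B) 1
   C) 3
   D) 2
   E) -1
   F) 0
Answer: E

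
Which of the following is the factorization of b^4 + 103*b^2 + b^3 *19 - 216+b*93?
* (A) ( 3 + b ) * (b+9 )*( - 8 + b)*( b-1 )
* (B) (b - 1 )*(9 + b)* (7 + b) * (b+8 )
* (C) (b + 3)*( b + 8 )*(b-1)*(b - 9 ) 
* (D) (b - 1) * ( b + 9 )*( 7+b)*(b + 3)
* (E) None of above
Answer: E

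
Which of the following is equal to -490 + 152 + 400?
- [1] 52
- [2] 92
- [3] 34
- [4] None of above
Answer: 4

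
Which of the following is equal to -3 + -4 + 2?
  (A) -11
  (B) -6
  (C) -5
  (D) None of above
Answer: C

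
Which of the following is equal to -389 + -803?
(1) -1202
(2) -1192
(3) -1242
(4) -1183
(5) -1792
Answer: 2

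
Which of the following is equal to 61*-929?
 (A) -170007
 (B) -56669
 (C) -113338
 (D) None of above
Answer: B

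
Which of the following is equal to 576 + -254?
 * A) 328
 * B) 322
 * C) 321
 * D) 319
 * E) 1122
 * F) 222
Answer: B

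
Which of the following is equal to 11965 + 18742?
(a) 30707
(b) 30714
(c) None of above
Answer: a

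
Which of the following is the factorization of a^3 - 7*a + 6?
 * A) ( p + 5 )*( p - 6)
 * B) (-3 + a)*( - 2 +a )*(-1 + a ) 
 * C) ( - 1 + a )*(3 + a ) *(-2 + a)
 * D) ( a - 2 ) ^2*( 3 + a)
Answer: C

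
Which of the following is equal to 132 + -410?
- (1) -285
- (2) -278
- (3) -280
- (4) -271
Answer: 2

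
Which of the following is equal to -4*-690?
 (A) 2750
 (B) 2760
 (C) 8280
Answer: B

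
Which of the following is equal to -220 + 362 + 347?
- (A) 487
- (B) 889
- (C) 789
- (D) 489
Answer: D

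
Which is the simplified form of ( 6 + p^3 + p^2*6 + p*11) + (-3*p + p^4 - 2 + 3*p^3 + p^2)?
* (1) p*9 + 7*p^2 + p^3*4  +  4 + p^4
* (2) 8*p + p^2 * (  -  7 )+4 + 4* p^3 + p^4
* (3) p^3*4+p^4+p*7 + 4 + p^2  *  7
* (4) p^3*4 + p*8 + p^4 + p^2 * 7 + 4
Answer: 4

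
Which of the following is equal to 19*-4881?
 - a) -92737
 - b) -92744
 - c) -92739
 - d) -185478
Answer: c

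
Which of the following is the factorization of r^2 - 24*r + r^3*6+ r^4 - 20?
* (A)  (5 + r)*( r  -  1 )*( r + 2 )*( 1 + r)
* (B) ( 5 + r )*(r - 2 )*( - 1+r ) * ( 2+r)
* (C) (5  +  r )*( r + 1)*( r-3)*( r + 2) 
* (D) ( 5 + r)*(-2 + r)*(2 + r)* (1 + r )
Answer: D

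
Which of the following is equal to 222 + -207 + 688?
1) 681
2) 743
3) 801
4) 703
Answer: 4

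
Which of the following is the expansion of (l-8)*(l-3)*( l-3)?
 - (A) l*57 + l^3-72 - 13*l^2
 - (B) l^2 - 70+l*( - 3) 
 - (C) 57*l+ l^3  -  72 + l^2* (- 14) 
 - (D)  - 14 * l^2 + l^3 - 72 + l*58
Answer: C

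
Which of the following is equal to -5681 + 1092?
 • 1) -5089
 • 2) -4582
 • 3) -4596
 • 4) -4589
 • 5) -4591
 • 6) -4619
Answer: 4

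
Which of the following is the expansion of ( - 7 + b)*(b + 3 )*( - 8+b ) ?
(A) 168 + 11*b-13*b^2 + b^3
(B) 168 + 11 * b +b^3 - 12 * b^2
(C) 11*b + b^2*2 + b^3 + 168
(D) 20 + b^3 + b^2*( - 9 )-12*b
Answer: B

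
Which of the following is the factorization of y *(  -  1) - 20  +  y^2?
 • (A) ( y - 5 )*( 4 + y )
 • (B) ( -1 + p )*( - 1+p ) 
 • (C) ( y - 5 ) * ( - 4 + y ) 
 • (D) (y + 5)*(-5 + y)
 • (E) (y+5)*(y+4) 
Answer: A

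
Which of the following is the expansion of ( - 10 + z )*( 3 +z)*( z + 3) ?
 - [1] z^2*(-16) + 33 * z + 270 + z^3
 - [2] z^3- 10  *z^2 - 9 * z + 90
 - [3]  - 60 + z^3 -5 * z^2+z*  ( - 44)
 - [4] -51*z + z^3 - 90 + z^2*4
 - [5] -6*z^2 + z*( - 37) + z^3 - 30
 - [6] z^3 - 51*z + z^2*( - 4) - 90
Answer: 6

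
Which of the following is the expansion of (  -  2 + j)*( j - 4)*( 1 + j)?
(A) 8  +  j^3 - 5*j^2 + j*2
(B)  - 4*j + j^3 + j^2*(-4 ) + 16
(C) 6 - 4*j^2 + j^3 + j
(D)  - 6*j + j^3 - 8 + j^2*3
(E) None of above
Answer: A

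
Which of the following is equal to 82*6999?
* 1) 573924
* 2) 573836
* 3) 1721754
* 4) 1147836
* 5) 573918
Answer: 5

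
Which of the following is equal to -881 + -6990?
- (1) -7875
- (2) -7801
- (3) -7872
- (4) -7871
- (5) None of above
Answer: 4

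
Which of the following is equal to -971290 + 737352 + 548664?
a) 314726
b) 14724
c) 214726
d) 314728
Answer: a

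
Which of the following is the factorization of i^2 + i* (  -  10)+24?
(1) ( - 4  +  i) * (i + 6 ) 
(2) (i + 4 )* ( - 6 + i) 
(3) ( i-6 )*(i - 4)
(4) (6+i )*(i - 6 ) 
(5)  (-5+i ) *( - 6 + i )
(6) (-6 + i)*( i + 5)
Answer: 3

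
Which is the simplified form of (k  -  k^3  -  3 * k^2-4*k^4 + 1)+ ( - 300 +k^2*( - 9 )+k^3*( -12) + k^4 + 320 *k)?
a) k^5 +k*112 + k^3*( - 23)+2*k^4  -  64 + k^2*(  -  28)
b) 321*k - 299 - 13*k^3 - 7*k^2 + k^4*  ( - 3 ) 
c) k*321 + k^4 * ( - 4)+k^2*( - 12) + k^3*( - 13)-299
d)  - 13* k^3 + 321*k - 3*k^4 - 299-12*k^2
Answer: d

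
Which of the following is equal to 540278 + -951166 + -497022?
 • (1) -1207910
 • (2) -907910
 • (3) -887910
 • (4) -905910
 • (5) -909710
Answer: 2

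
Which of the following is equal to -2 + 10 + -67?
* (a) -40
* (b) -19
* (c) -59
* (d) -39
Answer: c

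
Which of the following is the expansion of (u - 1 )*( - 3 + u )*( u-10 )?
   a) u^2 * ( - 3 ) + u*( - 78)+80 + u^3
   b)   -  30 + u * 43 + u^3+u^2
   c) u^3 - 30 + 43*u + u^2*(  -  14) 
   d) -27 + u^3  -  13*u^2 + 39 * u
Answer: c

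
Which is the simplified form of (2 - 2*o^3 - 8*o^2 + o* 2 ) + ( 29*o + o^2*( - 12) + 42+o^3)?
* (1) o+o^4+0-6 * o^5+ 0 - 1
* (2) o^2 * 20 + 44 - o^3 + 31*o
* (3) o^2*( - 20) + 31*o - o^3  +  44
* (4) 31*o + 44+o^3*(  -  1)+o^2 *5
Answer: 3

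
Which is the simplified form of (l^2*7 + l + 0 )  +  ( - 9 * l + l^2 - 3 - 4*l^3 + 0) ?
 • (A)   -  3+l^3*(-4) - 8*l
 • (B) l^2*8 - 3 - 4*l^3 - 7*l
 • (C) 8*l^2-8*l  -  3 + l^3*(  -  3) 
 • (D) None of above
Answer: D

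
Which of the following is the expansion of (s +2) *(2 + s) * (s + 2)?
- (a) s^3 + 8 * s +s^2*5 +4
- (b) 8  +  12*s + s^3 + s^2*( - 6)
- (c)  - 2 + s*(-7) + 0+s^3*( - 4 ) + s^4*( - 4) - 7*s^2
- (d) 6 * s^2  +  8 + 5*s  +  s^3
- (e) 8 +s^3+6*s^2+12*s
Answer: e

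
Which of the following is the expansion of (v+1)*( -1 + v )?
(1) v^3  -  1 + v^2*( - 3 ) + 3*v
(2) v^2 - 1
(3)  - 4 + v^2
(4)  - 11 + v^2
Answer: 2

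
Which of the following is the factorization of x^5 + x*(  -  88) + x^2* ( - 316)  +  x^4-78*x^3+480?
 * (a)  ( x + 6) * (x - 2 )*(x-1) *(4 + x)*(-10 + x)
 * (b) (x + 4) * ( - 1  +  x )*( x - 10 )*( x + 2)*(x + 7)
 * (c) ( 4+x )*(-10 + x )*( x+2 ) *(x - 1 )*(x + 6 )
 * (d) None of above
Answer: c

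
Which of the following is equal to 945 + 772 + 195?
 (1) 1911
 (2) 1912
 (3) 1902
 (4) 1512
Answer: 2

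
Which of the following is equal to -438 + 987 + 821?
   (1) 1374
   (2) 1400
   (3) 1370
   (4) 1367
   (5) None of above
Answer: 3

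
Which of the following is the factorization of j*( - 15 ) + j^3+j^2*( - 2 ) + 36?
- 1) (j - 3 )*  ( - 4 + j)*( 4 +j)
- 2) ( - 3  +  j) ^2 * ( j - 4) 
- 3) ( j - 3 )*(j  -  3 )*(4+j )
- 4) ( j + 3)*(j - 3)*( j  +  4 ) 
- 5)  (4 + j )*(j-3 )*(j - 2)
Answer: 3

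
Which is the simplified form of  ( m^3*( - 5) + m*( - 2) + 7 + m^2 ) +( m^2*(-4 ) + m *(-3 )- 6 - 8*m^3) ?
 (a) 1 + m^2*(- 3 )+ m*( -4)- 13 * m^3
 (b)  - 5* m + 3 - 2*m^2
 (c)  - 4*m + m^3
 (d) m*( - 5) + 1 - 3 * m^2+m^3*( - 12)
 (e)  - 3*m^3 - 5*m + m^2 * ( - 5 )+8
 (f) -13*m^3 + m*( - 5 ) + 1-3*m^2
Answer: f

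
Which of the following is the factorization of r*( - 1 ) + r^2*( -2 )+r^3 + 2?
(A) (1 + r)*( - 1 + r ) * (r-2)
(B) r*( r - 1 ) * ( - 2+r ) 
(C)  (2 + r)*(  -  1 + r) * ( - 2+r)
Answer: A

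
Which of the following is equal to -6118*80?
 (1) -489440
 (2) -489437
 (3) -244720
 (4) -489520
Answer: 1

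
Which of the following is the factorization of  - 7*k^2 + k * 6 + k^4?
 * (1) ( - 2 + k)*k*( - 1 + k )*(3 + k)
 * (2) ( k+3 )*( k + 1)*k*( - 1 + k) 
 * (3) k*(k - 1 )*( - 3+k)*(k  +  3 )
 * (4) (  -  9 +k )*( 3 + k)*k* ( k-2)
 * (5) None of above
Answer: 1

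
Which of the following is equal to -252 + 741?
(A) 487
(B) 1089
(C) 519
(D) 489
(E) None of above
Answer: D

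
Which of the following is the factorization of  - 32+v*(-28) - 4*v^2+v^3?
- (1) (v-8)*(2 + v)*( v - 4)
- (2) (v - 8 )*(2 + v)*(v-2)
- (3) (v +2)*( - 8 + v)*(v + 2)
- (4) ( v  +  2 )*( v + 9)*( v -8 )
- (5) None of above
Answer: 3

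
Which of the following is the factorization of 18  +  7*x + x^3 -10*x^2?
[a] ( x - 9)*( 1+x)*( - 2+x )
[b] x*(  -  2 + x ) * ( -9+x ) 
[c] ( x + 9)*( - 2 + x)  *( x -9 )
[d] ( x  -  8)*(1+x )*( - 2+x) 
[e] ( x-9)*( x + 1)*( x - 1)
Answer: a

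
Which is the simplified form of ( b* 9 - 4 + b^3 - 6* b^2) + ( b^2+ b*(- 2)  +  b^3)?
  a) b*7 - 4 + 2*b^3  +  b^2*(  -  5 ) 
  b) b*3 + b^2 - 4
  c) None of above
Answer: a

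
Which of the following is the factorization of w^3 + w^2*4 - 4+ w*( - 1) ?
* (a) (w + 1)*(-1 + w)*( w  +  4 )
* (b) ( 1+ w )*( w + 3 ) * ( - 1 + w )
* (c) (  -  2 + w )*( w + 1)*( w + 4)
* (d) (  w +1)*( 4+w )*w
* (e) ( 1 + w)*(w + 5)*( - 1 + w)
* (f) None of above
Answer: a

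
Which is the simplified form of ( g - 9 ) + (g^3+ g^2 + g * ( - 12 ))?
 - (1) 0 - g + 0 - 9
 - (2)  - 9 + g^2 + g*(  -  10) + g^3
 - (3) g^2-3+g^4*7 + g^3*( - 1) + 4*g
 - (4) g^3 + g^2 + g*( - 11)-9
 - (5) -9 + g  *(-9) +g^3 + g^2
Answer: 4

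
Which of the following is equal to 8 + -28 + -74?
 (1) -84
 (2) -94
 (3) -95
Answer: 2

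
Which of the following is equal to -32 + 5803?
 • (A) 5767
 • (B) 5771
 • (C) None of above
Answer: B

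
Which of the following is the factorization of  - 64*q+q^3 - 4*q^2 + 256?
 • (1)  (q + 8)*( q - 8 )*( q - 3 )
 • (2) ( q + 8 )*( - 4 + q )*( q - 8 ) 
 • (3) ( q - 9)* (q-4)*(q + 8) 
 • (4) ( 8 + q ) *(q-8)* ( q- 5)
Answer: 2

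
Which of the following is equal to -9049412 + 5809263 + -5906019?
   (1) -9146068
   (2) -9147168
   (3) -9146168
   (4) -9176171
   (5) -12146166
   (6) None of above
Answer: 3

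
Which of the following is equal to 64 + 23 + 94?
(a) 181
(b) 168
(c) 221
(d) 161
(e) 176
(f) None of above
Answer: a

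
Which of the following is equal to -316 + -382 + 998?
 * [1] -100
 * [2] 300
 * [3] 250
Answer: 2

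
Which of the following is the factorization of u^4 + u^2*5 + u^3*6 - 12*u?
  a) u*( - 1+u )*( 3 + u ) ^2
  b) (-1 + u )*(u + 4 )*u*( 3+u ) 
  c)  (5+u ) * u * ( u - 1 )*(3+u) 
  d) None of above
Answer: b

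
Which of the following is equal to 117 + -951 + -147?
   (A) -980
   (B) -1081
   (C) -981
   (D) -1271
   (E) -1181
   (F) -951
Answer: C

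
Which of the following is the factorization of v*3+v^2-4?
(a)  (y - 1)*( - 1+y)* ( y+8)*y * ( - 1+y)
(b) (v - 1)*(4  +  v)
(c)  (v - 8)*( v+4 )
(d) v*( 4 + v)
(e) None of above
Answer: b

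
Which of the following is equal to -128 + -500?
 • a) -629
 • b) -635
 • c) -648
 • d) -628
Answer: d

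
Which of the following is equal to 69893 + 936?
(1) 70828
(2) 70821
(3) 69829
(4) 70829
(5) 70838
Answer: 4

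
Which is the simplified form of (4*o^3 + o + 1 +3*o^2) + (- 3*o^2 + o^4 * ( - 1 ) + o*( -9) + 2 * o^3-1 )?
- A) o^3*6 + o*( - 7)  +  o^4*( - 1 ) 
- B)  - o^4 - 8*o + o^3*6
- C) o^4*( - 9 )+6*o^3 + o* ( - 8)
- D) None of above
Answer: B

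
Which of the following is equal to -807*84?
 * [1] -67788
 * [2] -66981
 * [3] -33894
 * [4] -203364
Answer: 1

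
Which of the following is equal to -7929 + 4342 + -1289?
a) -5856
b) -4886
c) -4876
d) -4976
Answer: c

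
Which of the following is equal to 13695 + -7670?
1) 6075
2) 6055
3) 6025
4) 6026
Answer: 3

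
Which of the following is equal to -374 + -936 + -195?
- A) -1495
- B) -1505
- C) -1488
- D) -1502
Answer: B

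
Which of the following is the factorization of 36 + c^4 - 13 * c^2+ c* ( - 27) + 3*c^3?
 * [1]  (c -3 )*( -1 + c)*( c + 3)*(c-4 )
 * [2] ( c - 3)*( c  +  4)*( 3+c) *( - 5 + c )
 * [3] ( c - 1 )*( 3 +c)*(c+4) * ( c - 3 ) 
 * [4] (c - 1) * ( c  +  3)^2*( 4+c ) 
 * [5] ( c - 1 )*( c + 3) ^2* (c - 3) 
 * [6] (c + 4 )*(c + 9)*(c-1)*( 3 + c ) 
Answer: 3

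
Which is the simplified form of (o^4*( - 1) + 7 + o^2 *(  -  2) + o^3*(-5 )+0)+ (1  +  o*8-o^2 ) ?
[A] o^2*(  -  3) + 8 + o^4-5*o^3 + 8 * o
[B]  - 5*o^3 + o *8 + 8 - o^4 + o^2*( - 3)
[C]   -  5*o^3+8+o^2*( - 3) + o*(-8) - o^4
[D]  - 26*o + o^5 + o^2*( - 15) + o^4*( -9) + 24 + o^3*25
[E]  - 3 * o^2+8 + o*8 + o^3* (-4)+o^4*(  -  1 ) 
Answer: B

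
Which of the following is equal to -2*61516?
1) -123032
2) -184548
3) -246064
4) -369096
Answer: 1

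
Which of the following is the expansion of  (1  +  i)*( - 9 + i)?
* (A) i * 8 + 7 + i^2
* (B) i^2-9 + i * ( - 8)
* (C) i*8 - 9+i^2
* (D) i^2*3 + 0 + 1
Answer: B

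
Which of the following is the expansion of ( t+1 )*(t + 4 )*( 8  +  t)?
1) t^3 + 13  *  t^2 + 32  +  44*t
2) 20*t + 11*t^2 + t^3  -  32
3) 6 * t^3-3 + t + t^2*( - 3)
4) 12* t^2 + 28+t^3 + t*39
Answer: 1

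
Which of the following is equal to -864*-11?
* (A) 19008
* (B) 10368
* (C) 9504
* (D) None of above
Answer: C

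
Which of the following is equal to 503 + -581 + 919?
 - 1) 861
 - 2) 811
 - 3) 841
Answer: 3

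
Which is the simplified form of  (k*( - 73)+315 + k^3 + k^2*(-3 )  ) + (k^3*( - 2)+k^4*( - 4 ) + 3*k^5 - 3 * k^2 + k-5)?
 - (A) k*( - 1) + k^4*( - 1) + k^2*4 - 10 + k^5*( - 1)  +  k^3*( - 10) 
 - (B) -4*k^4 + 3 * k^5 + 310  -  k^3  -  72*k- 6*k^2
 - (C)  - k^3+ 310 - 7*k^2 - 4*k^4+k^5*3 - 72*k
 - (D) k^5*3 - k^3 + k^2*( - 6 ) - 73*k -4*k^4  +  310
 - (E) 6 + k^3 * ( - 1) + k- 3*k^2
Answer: B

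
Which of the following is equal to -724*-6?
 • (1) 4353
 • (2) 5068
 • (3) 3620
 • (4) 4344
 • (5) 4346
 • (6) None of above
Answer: 4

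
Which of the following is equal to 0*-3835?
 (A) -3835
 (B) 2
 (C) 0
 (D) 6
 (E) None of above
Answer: C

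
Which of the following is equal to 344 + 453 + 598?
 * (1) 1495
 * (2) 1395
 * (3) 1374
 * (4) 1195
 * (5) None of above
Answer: 2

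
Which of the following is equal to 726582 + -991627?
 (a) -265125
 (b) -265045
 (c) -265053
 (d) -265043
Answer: b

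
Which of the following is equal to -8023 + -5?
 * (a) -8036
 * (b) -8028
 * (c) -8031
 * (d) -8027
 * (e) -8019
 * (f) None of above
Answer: b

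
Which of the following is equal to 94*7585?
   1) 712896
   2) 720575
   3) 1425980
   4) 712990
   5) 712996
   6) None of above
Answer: 4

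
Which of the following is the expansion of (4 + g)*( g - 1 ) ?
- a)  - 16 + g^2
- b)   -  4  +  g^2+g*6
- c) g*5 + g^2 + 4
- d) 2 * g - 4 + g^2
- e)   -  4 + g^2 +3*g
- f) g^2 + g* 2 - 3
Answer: e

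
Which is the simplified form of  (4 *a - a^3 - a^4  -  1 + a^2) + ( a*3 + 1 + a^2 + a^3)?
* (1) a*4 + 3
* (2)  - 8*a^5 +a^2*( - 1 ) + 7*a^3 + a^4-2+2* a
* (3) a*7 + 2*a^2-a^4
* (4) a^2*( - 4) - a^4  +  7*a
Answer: 3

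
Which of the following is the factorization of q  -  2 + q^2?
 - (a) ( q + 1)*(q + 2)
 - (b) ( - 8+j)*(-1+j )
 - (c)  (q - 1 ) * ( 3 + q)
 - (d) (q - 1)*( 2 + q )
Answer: d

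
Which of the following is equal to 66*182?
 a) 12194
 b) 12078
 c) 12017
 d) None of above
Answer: d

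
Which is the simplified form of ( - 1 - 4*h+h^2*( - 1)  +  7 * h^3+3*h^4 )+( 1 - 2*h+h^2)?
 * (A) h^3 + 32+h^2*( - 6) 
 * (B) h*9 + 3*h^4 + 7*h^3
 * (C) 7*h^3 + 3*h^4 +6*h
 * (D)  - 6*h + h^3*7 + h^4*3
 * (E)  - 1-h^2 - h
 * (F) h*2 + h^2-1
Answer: D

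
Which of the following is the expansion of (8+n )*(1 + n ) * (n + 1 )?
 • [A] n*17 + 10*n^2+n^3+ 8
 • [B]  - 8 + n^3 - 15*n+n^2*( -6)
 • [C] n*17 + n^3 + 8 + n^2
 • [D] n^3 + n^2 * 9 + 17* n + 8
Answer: A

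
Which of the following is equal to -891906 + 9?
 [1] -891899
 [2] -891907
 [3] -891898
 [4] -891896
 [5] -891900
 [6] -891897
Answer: 6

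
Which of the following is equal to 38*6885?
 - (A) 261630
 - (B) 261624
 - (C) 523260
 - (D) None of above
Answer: A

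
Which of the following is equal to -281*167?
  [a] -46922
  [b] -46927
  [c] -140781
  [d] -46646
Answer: b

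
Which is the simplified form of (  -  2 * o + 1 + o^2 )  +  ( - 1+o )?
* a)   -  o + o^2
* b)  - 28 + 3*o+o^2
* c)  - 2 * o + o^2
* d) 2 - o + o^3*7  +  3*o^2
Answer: a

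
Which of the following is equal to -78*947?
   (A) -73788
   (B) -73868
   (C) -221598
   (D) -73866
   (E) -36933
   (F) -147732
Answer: D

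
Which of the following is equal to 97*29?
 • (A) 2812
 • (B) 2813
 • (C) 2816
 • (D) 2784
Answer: B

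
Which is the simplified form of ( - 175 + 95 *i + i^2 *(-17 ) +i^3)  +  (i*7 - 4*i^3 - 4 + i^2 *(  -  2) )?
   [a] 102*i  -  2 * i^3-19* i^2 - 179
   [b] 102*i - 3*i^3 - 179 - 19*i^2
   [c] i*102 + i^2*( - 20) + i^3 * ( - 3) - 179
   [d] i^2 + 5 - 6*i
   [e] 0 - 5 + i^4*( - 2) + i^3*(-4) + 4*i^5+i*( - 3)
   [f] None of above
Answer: b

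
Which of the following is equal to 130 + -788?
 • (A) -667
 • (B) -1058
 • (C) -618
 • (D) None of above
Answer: D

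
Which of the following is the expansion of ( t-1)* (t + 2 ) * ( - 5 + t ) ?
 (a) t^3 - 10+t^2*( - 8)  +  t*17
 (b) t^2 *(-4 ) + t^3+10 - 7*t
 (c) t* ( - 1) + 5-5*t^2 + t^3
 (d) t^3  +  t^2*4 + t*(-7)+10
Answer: b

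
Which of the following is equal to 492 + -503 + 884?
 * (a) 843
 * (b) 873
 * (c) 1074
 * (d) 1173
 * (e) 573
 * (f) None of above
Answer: b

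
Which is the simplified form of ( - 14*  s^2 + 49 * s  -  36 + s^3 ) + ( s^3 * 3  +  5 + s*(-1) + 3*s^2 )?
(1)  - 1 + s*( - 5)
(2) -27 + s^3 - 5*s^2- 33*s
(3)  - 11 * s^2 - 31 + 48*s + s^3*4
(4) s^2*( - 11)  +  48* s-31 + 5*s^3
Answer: 3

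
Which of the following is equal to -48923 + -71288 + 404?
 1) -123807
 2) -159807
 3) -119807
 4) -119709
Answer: 3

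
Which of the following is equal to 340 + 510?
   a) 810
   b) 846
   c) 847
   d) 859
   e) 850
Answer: e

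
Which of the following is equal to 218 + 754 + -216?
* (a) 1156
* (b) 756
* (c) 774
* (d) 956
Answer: b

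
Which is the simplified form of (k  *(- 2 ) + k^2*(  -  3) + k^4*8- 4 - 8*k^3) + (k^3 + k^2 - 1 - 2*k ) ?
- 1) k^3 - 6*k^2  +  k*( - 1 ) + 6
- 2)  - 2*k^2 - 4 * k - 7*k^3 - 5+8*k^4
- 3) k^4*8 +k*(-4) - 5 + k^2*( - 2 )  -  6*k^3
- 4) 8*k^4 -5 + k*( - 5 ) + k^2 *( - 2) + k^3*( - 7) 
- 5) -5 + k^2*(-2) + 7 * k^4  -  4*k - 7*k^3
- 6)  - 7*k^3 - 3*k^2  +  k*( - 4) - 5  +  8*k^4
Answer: 2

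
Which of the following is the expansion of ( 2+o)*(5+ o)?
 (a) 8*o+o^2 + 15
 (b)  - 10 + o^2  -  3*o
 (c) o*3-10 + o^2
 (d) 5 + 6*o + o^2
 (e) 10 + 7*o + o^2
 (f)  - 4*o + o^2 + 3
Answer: e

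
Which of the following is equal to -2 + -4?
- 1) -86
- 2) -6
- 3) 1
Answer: 2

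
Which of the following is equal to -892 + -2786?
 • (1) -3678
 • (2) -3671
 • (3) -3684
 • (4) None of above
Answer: 1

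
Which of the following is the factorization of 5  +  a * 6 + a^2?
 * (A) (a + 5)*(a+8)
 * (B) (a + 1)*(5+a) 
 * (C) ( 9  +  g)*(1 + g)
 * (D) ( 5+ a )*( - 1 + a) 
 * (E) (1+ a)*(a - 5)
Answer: B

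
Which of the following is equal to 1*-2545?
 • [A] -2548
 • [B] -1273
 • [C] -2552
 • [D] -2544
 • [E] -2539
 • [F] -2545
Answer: F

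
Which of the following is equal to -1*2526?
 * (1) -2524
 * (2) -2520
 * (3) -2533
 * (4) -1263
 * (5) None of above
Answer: 5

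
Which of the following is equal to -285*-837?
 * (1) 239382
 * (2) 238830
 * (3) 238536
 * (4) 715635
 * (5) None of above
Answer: 5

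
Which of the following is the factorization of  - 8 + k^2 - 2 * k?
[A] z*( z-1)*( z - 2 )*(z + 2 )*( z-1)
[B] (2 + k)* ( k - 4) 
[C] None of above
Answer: B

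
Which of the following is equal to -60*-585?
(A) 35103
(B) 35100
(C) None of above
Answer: B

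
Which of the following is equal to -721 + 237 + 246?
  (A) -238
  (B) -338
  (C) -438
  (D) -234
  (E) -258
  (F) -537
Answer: A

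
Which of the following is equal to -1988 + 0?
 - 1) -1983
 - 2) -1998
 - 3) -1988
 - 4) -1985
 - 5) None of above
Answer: 3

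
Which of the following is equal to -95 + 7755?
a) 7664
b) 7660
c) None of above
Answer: b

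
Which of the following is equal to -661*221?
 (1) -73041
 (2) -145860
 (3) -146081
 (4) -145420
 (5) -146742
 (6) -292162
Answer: 3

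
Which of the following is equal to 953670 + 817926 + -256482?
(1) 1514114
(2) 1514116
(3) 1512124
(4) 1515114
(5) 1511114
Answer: 4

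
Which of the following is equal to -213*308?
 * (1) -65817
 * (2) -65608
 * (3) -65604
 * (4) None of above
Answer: 3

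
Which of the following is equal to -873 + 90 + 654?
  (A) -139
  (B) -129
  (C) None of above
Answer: B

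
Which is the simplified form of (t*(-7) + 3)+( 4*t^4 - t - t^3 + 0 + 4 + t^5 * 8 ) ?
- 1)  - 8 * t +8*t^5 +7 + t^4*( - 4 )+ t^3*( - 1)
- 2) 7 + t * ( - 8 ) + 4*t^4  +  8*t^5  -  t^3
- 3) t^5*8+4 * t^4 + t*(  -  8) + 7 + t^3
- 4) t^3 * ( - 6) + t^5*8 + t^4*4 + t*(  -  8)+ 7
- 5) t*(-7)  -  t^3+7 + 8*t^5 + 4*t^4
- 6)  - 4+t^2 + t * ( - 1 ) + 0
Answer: 2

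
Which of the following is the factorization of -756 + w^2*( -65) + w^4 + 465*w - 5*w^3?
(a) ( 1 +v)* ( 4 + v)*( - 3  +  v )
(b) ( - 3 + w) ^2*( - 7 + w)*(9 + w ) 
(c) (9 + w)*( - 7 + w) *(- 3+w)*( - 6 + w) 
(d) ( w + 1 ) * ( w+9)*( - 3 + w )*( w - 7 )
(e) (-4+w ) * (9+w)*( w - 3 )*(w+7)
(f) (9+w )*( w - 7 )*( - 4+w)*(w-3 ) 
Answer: f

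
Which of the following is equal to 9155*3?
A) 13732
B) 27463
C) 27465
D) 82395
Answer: C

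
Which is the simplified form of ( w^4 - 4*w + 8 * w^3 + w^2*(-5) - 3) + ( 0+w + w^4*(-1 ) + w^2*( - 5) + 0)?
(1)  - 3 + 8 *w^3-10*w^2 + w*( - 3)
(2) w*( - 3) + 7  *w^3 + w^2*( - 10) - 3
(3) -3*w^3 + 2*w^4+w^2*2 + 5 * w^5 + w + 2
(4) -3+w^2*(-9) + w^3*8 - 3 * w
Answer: 1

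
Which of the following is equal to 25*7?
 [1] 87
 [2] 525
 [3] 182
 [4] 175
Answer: 4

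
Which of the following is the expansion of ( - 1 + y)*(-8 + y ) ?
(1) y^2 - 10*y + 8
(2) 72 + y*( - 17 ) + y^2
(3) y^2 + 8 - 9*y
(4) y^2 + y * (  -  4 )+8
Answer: 3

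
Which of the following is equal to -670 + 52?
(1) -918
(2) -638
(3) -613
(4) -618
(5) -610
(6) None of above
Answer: 4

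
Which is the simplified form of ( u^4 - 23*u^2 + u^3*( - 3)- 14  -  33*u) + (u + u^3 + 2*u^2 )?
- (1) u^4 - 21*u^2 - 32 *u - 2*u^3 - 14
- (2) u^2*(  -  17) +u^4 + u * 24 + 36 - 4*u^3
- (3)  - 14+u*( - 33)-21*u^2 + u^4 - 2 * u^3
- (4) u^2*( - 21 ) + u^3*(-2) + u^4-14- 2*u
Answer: 1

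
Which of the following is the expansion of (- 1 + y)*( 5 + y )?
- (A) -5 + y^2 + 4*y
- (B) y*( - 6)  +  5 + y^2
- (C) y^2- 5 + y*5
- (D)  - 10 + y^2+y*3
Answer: A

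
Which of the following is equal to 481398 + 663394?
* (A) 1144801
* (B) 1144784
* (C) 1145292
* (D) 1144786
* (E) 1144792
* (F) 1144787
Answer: E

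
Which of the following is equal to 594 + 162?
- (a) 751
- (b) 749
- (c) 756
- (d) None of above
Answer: c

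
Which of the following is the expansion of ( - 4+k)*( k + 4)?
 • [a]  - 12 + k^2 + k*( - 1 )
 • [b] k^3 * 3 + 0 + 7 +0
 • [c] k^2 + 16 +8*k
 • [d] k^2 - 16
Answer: d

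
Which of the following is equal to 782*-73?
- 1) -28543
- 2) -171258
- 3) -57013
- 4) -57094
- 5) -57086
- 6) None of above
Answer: 5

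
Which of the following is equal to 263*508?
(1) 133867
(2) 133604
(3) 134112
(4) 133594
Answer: 2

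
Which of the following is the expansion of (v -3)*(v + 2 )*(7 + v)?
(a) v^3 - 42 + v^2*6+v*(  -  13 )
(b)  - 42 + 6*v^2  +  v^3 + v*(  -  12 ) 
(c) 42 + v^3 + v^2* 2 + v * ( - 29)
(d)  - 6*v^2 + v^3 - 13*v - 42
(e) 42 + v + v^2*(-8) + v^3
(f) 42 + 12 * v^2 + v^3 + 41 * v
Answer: a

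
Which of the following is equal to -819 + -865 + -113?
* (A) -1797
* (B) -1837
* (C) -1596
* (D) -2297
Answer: A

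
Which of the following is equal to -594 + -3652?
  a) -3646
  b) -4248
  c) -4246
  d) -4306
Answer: c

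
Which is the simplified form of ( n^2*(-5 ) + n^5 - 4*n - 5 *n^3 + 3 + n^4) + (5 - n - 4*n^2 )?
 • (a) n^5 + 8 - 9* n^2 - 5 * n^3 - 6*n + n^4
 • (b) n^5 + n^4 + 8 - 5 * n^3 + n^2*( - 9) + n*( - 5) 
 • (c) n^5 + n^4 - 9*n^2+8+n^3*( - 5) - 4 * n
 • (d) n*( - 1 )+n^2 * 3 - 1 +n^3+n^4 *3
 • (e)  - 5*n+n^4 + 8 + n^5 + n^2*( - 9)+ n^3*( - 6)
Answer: b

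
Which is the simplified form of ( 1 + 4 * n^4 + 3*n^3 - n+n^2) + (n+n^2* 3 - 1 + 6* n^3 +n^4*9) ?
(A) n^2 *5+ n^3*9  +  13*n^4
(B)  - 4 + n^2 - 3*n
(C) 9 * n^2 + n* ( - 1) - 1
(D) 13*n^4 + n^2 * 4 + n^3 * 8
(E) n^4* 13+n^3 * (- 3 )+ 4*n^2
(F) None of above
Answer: F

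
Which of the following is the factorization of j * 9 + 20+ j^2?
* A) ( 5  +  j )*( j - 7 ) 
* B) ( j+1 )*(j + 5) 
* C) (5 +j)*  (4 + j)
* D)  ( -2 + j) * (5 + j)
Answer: C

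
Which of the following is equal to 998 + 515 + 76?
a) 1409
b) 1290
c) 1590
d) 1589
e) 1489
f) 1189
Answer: d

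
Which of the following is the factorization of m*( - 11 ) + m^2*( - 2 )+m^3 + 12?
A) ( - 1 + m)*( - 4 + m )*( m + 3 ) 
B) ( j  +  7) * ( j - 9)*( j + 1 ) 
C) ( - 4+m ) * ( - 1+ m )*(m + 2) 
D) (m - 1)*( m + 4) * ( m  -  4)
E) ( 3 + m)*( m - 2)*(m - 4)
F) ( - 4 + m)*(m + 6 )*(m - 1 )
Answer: A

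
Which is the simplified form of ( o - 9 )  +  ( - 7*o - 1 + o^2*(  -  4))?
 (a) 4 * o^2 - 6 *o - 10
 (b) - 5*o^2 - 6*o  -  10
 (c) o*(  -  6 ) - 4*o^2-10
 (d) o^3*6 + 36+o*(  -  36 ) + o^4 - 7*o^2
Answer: c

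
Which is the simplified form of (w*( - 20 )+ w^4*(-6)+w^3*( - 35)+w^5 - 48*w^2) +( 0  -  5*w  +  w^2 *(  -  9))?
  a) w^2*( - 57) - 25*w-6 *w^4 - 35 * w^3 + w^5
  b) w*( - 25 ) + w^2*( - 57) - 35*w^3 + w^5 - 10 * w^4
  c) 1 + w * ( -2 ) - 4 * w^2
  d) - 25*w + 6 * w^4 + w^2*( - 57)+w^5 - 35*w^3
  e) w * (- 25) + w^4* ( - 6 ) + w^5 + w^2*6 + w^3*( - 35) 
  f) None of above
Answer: a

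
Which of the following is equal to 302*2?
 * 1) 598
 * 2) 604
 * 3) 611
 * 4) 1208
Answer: 2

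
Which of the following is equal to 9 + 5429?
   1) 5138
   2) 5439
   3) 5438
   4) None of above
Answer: 3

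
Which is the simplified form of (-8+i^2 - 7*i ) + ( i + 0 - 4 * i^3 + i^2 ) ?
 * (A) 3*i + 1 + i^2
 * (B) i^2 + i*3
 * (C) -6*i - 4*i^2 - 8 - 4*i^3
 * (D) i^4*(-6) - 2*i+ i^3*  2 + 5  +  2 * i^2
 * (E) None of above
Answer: E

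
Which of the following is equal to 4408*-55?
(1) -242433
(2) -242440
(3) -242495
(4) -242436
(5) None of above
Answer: 2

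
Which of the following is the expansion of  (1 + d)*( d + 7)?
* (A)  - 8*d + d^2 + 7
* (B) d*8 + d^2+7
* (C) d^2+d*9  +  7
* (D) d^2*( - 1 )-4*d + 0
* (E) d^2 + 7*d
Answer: B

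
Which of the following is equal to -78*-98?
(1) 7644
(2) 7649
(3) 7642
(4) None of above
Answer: 1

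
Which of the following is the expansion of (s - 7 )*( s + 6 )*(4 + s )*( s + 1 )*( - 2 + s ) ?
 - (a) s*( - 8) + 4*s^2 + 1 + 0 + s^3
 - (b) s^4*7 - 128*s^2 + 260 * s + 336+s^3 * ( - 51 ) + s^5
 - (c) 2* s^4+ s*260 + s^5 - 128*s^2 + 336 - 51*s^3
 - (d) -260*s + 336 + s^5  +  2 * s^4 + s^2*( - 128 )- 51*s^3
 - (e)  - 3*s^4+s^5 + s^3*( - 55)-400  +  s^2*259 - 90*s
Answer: c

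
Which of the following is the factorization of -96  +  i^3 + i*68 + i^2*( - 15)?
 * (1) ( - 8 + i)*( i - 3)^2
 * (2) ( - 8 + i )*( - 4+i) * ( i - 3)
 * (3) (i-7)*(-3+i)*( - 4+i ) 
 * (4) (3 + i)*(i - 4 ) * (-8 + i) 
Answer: 2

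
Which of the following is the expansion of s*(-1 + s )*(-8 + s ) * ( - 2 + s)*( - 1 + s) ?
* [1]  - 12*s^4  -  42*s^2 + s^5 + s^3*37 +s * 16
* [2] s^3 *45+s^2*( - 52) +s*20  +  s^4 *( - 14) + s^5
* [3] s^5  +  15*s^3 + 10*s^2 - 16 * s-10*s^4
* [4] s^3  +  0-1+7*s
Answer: 1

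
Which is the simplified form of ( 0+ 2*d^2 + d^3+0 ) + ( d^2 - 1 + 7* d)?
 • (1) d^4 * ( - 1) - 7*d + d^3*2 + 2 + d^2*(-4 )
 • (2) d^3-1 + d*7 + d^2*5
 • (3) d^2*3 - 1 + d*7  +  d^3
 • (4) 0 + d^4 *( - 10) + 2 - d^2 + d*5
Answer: 3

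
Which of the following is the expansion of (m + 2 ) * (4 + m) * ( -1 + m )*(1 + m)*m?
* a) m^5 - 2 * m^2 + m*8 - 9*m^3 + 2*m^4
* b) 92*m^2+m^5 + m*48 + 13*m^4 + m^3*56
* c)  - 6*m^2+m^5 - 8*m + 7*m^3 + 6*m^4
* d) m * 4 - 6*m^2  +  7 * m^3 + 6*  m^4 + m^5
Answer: c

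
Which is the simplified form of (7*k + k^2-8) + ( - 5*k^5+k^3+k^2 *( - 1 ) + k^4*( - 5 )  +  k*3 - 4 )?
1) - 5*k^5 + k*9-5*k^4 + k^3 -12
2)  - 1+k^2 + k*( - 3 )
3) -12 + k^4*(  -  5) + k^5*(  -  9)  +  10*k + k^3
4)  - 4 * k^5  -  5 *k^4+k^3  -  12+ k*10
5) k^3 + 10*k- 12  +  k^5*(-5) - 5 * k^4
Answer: 5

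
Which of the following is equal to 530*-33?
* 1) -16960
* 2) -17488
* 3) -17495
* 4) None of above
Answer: 4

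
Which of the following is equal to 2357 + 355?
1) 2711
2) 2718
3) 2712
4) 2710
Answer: 3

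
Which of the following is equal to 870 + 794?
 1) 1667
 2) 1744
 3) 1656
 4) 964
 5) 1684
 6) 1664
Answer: 6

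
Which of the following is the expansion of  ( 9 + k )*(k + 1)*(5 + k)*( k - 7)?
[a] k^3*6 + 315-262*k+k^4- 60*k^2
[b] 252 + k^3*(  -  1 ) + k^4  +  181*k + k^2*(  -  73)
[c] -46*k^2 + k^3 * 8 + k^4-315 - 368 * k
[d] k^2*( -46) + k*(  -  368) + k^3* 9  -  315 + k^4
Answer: c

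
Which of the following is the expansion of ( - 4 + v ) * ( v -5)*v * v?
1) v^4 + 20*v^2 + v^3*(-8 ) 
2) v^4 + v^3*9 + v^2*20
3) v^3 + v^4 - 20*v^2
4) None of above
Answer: 4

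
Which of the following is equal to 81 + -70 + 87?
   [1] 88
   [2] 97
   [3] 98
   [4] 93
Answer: 3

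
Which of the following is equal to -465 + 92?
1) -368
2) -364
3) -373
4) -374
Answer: 3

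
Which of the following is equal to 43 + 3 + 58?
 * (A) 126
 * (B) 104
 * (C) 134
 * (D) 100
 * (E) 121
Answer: B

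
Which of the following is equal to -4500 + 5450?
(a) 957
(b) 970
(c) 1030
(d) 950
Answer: d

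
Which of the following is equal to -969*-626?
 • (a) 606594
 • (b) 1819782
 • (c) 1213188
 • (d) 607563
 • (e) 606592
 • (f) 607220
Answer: a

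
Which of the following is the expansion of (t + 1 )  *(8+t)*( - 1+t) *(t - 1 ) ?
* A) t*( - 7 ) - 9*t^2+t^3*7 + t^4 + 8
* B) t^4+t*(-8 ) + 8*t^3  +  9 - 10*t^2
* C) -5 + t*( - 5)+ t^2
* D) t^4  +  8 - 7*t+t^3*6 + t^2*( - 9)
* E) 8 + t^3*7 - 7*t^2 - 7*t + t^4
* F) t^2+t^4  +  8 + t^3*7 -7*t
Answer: A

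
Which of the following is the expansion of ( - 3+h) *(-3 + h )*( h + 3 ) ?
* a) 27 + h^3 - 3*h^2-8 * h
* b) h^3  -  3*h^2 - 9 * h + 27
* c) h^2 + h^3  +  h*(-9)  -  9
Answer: b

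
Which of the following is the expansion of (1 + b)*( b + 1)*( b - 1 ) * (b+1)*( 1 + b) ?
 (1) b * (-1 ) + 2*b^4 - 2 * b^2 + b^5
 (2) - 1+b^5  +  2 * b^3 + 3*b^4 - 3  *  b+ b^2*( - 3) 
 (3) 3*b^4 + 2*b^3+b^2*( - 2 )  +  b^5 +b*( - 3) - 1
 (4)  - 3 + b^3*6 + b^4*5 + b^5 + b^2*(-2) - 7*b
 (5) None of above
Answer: 3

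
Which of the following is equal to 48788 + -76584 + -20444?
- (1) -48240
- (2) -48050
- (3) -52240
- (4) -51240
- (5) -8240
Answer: 1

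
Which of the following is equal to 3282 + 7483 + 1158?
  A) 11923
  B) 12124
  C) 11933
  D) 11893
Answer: A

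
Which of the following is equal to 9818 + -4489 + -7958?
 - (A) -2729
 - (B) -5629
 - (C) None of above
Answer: C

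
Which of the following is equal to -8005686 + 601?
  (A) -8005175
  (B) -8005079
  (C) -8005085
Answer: C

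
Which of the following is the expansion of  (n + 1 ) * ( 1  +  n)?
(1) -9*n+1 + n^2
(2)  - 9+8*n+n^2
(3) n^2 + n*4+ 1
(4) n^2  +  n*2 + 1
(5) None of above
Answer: 4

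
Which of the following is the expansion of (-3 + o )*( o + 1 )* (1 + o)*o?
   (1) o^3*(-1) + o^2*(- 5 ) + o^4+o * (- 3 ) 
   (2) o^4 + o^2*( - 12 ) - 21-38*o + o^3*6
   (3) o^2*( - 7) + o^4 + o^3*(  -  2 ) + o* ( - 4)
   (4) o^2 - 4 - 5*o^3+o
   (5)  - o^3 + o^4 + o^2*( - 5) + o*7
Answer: 1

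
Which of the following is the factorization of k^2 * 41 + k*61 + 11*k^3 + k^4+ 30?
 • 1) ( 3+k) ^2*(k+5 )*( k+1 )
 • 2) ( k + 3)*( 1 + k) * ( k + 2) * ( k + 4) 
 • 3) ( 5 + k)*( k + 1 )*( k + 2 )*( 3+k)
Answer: 3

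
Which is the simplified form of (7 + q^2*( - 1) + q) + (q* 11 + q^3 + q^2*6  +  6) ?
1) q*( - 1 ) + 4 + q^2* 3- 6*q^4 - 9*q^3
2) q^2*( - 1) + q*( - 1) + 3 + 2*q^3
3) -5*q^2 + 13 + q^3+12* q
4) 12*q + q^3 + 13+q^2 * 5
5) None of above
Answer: 4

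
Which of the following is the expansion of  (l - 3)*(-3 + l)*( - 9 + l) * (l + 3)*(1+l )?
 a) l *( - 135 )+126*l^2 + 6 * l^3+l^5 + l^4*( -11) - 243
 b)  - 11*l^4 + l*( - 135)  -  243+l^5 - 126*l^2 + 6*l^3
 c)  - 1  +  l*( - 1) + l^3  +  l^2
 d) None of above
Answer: a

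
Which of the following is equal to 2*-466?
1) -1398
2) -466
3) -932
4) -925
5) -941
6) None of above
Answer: 3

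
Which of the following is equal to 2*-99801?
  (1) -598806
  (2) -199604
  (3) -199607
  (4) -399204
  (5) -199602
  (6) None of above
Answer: 5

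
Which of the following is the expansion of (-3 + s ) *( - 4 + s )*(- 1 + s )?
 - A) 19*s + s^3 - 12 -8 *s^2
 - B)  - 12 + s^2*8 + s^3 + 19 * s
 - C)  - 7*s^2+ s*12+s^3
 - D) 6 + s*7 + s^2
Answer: A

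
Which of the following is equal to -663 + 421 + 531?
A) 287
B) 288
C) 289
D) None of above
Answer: C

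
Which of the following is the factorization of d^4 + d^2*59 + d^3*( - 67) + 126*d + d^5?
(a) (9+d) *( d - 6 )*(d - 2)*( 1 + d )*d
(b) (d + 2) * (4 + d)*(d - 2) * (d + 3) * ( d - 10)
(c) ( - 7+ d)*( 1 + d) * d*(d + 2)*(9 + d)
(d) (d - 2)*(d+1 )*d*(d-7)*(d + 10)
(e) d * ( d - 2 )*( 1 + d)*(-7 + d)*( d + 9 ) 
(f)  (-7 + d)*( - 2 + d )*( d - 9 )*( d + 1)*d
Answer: e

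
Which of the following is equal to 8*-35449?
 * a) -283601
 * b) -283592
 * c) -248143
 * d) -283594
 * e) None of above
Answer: b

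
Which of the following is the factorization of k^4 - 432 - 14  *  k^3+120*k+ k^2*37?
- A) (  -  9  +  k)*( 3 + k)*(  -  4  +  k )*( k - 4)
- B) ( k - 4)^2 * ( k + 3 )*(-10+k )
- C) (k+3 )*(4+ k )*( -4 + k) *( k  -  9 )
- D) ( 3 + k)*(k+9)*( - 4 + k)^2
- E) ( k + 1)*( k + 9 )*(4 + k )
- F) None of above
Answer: A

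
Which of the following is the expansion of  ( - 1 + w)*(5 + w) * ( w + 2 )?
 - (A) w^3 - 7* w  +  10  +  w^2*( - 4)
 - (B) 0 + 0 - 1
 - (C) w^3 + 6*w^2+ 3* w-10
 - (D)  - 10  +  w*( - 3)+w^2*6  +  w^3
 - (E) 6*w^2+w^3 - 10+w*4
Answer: C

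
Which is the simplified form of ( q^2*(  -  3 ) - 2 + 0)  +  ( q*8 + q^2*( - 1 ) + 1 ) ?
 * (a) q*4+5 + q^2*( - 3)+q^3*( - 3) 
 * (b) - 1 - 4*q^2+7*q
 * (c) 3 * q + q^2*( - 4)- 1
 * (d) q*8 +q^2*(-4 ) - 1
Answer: d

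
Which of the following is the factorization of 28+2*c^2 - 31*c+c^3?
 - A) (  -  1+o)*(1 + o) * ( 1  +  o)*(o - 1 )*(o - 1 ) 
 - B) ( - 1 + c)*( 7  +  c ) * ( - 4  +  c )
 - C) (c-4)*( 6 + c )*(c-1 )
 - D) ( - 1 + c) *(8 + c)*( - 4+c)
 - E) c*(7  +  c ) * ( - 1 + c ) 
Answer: B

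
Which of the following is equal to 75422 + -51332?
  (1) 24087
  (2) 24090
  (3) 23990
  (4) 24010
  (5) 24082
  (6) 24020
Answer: 2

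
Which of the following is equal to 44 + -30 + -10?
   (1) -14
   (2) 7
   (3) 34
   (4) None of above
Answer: 4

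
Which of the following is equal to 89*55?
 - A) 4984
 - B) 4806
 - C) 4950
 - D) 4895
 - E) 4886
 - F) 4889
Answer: D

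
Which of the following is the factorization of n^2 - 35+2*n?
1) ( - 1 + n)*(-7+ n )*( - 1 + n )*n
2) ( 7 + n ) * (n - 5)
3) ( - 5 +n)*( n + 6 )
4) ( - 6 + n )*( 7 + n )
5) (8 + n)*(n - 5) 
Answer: 2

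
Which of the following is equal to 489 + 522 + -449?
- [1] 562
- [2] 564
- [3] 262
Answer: 1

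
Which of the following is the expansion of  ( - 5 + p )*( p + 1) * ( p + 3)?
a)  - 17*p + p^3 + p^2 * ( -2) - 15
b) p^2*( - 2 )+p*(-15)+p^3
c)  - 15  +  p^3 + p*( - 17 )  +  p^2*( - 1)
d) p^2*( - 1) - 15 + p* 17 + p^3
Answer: c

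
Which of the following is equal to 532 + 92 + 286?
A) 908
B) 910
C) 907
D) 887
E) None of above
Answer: B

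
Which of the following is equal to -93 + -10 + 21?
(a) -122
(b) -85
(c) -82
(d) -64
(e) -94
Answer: c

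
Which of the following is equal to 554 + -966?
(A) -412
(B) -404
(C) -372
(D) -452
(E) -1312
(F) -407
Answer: A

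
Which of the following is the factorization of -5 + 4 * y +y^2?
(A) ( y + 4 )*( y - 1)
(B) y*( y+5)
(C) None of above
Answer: C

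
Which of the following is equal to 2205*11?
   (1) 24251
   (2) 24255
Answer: 2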